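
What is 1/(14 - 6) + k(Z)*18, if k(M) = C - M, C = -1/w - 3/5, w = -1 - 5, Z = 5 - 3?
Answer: -1747/40 ≈ -43.675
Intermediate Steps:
Z = 2
w = -6
C = -13/30 (C = -1/(-6) - 3/5 = -1*(-⅙) - 3*⅕ = ⅙ - ⅗ = -13/30 ≈ -0.43333)
k(M) = -13/30 - M
1/(14 - 6) + k(Z)*18 = 1/(14 - 6) + (-13/30 - 1*2)*18 = 1/8 + (-13/30 - 2)*18 = ⅛ - 73/30*18 = ⅛ - 219/5 = -1747/40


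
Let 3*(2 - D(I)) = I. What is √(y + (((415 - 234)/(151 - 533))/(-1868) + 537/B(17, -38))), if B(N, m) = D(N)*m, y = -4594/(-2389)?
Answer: √183345536814345533143626/178144605188 ≈ 2.4036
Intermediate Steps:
y = 4594/2389 (y = -4594*(-1/2389) = 4594/2389 ≈ 1.9230)
D(I) = 2 - I/3
B(N, m) = m*(2 - N/3) (B(N, m) = (2 - N/3)*m = m*(2 - N/3))
√(y + (((415 - 234)/(151 - 533))/(-1868) + 537/B(17, -38))) = √(4594/2389 + (((415 - 234)/(151 - 533))/(-1868) + 537/(((⅓)*(-38)*(6 - 1*17))))) = √(4594/2389 + ((181/(-382))*(-1/1868) + 537/(((⅓)*(-38)*(6 - 17))))) = √(4594/2389 + ((181*(-1/382))*(-1/1868) + 537/(((⅓)*(-38)*(-11))))) = √(4594/2389 + (-181/382*(-1/1868) + 537/(418/3))) = √(4594/2389 + (181/713576 + 537*(3/418))) = √(4594/2389 + (181/713576 + 1611/418)) = √(4594/2389 + 574823297/149137384) = √(2058389998629/356289210376) = √183345536814345533143626/178144605188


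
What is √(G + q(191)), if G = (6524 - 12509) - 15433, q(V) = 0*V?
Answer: I*√21418 ≈ 146.35*I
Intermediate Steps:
q(V) = 0
G = -21418 (G = -5985 - 15433 = -21418)
√(G + q(191)) = √(-21418 + 0) = √(-21418) = I*√21418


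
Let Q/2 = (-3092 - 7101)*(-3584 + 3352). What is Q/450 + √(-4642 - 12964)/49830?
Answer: 2364776/225 + I*√17606/49830 ≈ 10510.0 + 0.0026628*I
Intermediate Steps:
Q = 4729552 (Q = 2*((-3092 - 7101)*(-3584 + 3352)) = 2*(-10193*(-232)) = 2*2364776 = 4729552)
Q/450 + √(-4642 - 12964)/49830 = 4729552/450 + √(-4642 - 12964)/49830 = 4729552*(1/450) + √(-17606)*(1/49830) = 2364776/225 + (I*√17606)*(1/49830) = 2364776/225 + I*√17606/49830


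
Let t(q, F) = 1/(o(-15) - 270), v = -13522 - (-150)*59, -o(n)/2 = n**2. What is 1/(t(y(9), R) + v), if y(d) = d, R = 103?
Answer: -720/3363841 ≈ -0.00021404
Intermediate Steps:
o(n) = -2*n**2
v = -4672 (v = -13522 - 1*(-8850) = -13522 + 8850 = -4672)
t(q, F) = -1/720 (t(q, F) = 1/(-2*(-15)**2 - 270) = 1/(-2*225 - 270) = 1/(-450 - 270) = 1/(-720) = -1/720)
1/(t(y(9), R) + v) = 1/(-1/720 - 4672) = 1/(-3363841/720) = -720/3363841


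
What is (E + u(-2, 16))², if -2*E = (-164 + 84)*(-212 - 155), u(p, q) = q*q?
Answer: 208051776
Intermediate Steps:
u(p, q) = q²
E = -14680 (E = -(-164 + 84)*(-212 - 155)/2 = -(-40)*(-367) = -½*29360 = -14680)
(E + u(-2, 16))² = (-14680 + 16²)² = (-14680 + 256)² = (-14424)² = 208051776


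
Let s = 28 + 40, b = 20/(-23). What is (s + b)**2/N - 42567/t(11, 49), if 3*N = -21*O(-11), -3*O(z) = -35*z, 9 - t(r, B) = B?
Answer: 12194385741/11405240 ≈ 1069.2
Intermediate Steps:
t(r, B) = 9 - B
O(z) = 35*z/3 (O(z) = -(-35)*z/3 = 35*z/3)
b = -20/23 (b = 20*(-1/23) = -20/23 ≈ -0.86957)
s = 68
N = 2695/3 (N = (-245*(-11))/3 = (-21*(-385/3))/3 = (1/3)*2695 = 2695/3 ≈ 898.33)
(s + b)**2/N - 42567/t(11, 49) = (68 - 20/23)**2/(2695/3) - 42567/(9 - 1*49) = (1544/23)**2*(3/2695) - 42567/(9 - 49) = (2383936/529)*(3/2695) - 42567/(-40) = 7151808/1425655 - 42567*(-1/40) = 7151808/1425655 + 42567/40 = 12194385741/11405240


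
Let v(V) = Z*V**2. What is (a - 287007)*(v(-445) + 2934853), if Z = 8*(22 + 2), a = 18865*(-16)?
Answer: -24116613402091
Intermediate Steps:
a = -301840
Z = 192 (Z = 8*24 = 192)
v(V) = 192*V**2
(a - 287007)*(v(-445) + 2934853) = (-301840 - 287007)*(192*(-445)**2 + 2934853) = -588847*(192*198025 + 2934853) = -588847*(38020800 + 2934853) = -588847*40955653 = -24116613402091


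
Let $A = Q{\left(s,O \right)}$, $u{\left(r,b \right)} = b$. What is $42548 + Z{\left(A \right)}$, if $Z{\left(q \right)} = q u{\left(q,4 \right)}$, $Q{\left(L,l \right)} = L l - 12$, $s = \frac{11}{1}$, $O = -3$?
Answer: $42368$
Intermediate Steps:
$s = 11$ ($s = 11 \cdot 1 = 11$)
$Q{\left(L,l \right)} = -12 + L l$
$A = -45$ ($A = -12 + 11 \left(-3\right) = -12 - 33 = -45$)
$Z{\left(q \right)} = 4 q$ ($Z{\left(q \right)} = q 4 = 4 q$)
$42548 + Z{\left(A \right)} = 42548 + 4 \left(-45\right) = 42548 - 180 = 42368$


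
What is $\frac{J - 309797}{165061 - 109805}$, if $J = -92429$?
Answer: $- \frac{201113}{27628} \approx -7.2793$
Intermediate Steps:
$\frac{J - 309797}{165061 - 109805} = \frac{-92429 - 309797}{165061 - 109805} = - \frac{402226}{55256} = \left(-402226\right) \frac{1}{55256} = - \frac{201113}{27628}$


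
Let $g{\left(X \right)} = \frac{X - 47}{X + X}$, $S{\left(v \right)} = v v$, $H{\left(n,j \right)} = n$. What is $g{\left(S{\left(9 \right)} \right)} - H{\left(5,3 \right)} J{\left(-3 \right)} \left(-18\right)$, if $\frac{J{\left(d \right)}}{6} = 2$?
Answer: $\frac{87497}{81} \approx 1080.2$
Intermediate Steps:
$J{\left(d \right)} = 12$ ($J{\left(d \right)} = 6 \cdot 2 = 12$)
$S{\left(v \right)} = v^{2}$
$g{\left(X \right)} = \frac{-47 + X}{2 X}$
$g{\left(S{\left(9 \right)} \right)} - H{\left(5,3 \right)} J{\left(-3 \right)} \left(-18\right) = \frac{-47 + 9^{2}}{2 \cdot 9^{2}} - 5 \cdot 12 \left(-18\right) = \frac{-47 + 81}{2 \cdot 81} - 60 \left(-18\right) = \frac{1}{2} \cdot \frac{1}{81} \cdot 34 - -1080 = \frac{17}{81} + 1080 = \frac{87497}{81}$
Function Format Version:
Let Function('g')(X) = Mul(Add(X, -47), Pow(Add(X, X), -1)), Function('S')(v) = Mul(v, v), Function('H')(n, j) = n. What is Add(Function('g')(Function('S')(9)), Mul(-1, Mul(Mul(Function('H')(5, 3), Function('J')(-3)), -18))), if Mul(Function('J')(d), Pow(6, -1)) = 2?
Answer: Rational(87497, 81) ≈ 1080.2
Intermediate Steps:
Function('J')(d) = 12 (Function('J')(d) = Mul(6, 2) = 12)
Function('S')(v) = Pow(v, 2)
Function('g')(X) = Mul(Rational(1, 2), Pow(X, -1), Add(-47, X)) (Function('g')(X) = Mul(Add(-47, X), Pow(Mul(2, X), -1)) = Mul(Add(-47, X), Mul(Rational(1, 2), Pow(X, -1))) = Mul(Rational(1, 2), Pow(X, -1), Add(-47, X)))
Add(Function('g')(Function('S')(9)), Mul(-1, Mul(Mul(Function('H')(5, 3), Function('J')(-3)), -18))) = Add(Mul(Rational(1, 2), Pow(Pow(9, 2), -1), Add(-47, Pow(9, 2))), Mul(-1, Mul(Mul(5, 12), -18))) = Add(Mul(Rational(1, 2), Pow(81, -1), Add(-47, 81)), Mul(-1, Mul(60, -18))) = Add(Mul(Rational(1, 2), Rational(1, 81), 34), Mul(-1, -1080)) = Add(Rational(17, 81), 1080) = Rational(87497, 81)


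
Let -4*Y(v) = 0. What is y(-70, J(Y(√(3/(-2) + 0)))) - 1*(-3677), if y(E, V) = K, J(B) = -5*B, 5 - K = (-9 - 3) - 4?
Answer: 3698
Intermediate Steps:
K = 21 (K = 5 - ((-9 - 3) - 4) = 5 - (-12 - 4) = 5 - 1*(-16) = 5 + 16 = 21)
Y(v) = 0 (Y(v) = -¼*0 = 0)
y(E, V) = 21
y(-70, J(Y(√(3/(-2) + 0)))) - 1*(-3677) = 21 - 1*(-3677) = 21 + 3677 = 3698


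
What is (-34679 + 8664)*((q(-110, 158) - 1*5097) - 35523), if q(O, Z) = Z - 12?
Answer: 1052931110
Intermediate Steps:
q(O, Z) = -12 + Z
(-34679 + 8664)*((q(-110, 158) - 1*5097) - 35523) = (-34679 + 8664)*(((-12 + 158) - 1*5097) - 35523) = -26015*((146 - 5097) - 35523) = -26015*(-4951 - 35523) = -26015*(-40474) = 1052931110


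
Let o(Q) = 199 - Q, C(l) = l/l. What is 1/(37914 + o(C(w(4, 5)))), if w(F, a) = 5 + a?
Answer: 1/38112 ≈ 2.6238e-5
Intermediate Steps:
C(l) = 1
1/(37914 + o(C(w(4, 5)))) = 1/(37914 + (199 - 1*1)) = 1/(37914 + (199 - 1)) = 1/(37914 + 198) = 1/38112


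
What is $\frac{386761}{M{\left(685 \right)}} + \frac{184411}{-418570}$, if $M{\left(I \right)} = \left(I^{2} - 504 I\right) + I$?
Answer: $\frac{1388960324}{521831219} \approx 2.6617$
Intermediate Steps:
$M{\left(I \right)} = I^{2} - 503 I$
$\frac{386761}{M{\left(685 \right)}} + \frac{184411}{-418570} = \frac{386761}{685 \left(-503 + 685\right)} + \frac{184411}{-418570} = \frac{386761}{685 \cdot 182} + 184411 \left(- \frac{1}{418570}\right) = \frac{386761}{124670} - \frac{184411}{418570} = \frac{1388960324}{521831219}$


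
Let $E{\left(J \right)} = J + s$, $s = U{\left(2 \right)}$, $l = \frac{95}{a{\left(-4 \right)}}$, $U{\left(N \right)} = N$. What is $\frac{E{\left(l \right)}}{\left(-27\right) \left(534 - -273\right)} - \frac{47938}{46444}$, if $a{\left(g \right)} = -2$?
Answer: $- \frac{260601970}{252992079} \approx -1.0301$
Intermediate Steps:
$l = - \frac{95}{2}$ ($l = \frac{95}{-2} = 95 \left(- \frac{1}{2}\right) = - \frac{95}{2} \approx -47.5$)
$s = 2$
$E{\left(J \right)} = 2 + J$ ($E{\left(J \right)} = J + 2 = 2 + J$)
$\frac{E{\left(l \right)}}{\left(-27\right) \left(534 - -273\right)} - \frac{47938}{46444} = \frac{2 - \frac{95}{2}}{\left(-27\right) \left(534 - -273\right)} - \frac{47938}{46444} = - \frac{91}{2 \left(- 27 \left(534 + 273\right)\right)} - \frac{23969}{23222} = - \frac{91}{2 \left(\left(-27\right) 807\right)} - \frac{23969}{23222} = - \frac{91}{2 \left(-21789\right)} - \frac{23969}{23222} = \left(- \frac{91}{2}\right) \left(- \frac{1}{21789}\right) - \frac{23969}{23222} = \frac{91}{43578} - \frac{23969}{23222} = - \frac{260601970}{252992079}$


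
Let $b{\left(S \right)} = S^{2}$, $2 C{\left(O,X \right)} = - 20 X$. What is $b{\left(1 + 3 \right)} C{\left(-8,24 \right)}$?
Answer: $-3840$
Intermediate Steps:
$C{\left(O,X \right)} = - 10 X$ ($C{\left(O,X \right)} = \frac{\left(-20\right) X}{2} = - 10 X$)
$b{\left(1 + 3 \right)} C{\left(-8,24 \right)} = \left(1 + 3\right)^{2} \left(\left(-10\right) 24\right) = 4^{2} \left(-240\right) = 16 \left(-240\right) = -3840$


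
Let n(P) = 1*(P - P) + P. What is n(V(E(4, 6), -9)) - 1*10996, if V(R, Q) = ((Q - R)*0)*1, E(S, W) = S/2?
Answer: -10996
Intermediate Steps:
E(S, W) = S/2 (E(S, W) = S*(½) = S/2)
V(R, Q) = 0 (V(R, Q) = 0*1 = 0)
n(P) = P (n(P) = 1*0 + P = 0 + P = P)
n(V(E(4, 6), -9)) - 1*10996 = 0 - 1*10996 = 0 - 10996 = -10996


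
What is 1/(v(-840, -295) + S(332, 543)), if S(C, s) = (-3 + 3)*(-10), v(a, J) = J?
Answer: -1/295 ≈ -0.0033898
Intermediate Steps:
S(C, s) = 0 (S(C, s) = 0*(-10) = 0)
1/(v(-840, -295) + S(332, 543)) = 1/(-295 + 0) = 1/(-295) = -1/295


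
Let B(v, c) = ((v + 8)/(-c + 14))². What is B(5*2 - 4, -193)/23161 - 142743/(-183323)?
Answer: 141661856056235/181934454584547 ≈ 0.77864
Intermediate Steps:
B(v, c) = (8 + v)²/(14 - c)² (B(v, c) = ((8 + v)/(14 - c))² = (8 + v)²/(14 - c)²)
B(5*2 - 4, -193)/23161 - 142743/(-183323) = ((8 + (5*2 - 4))²/(-14 - 193)²)/23161 - 142743/(-183323) = ((8 + (10 - 4))²/(-207)²)*(1/23161) - 142743*(-1/183323) = ((8 + 6)²/42849)*(1/23161) + 142743/183323 = ((1/42849)*14²)*(1/23161) + 142743/183323 = ((1/42849)*196)*(1/23161) + 142743/183323 = (196/42849)*(1/23161) + 142743/183323 = 196/992425689 + 142743/183323 = 141661856056235/181934454584547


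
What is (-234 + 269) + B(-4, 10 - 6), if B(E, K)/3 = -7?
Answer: 14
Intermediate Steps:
B(E, K) = -21 (B(E, K) = 3*(-7) = -21)
(-234 + 269) + B(-4, 10 - 6) = (-234 + 269) - 21 = 35 - 21 = 14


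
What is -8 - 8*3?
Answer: -32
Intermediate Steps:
-8 - 8*3 = -8 - 24 = -32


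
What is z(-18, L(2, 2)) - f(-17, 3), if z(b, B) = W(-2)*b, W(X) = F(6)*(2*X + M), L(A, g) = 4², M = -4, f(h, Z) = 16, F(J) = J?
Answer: 848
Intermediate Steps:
L(A, g) = 16
W(X) = -24 + 12*X (W(X) = 6*(2*X - 4) = 6*(-4 + 2*X) = -24 + 12*X)
z(b, B) = -48*b (z(b, B) = (-24 + 12*(-2))*b = (-24 - 24)*b = -48*b)
z(-18, L(2, 2)) - f(-17, 3) = -48*(-18) - 1*16 = 864 - 16 = 848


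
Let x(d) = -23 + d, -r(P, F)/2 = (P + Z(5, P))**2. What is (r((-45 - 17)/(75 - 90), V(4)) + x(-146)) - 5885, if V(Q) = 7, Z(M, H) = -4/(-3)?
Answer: -1375598/225 ≈ -6113.8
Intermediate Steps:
Z(M, H) = 4/3 (Z(M, H) = -4*(-1/3) = 4/3)
r(P, F) = -2*(4/3 + P)**2 (r(P, F) = -2*(P + 4/3)**2 = -2*(4/3 + P)**2)
(r((-45 - 17)/(75 - 90), V(4)) + x(-146)) - 5885 = (-2*(4 + 3*((-45 - 17)/(75 - 90)))**2/9 + (-23 - 146)) - 5885 = (-2*(4 + 3*(-62/(-15)))**2/9 - 169) - 5885 = (-2*(4 + 3*(-62*(-1/15)))**2/9 - 169) - 5885 = (-2*(4 + 3*(62/15))**2/9 - 169) - 5885 = (-2*(4 + 62/5)**2/9 - 169) - 5885 = (-2*(82/5)**2/9 - 169) - 5885 = (-2/9*6724/25 - 169) - 5885 = (-13448/225 - 169) - 5885 = -51473/225 - 5885 = -1375598/225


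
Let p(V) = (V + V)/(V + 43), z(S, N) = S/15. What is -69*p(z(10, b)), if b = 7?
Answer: -276/131 ≈ -2.1069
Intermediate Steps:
z(S, N) = S/15 (z(S, N) = S*(1/15) = S/15)
p(V) = 2*V/(43 + V) (p(V) = (2*V)/(43 + V) = 2*V/(43 + V))
-69*p(z(10, b)) = -138*(1/15)*10/(43 + (1/15)*10) = -138*2/(3*(43 + ⅔)) = -138*2/(3*131/3) = -138*2*3/(3*131) = -69*4/131 = -276/131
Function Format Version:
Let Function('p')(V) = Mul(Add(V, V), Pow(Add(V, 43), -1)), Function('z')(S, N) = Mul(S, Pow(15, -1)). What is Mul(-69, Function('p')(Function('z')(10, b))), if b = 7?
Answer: Rational(-276, 131) ≈ -2.1069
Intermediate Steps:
Function('z')(S, N) = Mul(Rational(1, 15), S) (Function('z')(S, N) = Mul(S, Rational(1, 15)) = Mul(Rational(1, 15), S))
Function('p')(V) = Mul(2, V, Pow(Add(43, V), -1)) (Function('p')(V) = Mul(Mul(2, V), Pow(Add(43, V), -1)) = Mul(2, V, Pow(Add(43, V), -1)))
Mul(-69, Function('p')(Function('z')(10, b))) = Mul(-69, Mul(2, Mul(Rational(1, 15), 10), Pow(Add(43, Mul(Rational(1, 15), 10)), -1))) = Mul(-69, Mul(2, Rational(2, 3), Pow(Add(43, Rational(2, 3)), -1))) = Mul(-69, Mul(2, Rational(2, 3), Pow(Rational(131, 3), -1))) = Mul(-69, Mul(2, Rational(2, 3), Rational(3, 131))) = Mul(-69, Rational(4, 131)) = Rational(-276, 131)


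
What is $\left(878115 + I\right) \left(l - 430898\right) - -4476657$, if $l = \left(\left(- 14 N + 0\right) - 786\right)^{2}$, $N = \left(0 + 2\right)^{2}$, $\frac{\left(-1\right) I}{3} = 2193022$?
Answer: $-1585236164109$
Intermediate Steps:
$I = -6579066$ ($I = \left(-3\right) 2193022 = -6579066$)
$N = 4$ ($N = 2^{2} = 4$)
$l = 708964$ ($l = \left(\left(\left(-14\right) 4 + 0\right) - 786\right)^{2} = \left(\left(-56 + 0\right) - 786\right)^{2} = \left(-56 - 786\right)^{2} = \left(-842\right)^{2} = 708964$)
$\left(878115 + I\right) \left(l - 430898\right) - -4476657 = \left(878115 - 6579066\right) \left(708964 - 430898\right) - -4476657 = \left(-5700951\right) 278066 + 4476657 = -1585240640766 + 4476657 = -1585236164109$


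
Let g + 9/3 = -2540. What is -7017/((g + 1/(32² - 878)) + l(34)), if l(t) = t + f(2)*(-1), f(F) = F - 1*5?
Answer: 1024482/365875 ≈ 2.8001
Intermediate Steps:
g = -2543 (g = -3 - 2540 = -2543)
f(F) = -5 + F (f(F) = F - 5 = -5 + F)
l(t) = 3 + t (l(t) = t + (-5 + 2)*(-1) = t - 3*(-1) = t + 3 = 3 + t)
-7017/((g + 1/(32² - 878)) + l(34)) = -7017/((-2543 + 1/(32² - 878)) + (3 + 34)) = -7017/((-2543 + 1/(1024 - 878)) + 37) = -7017/((-2543 + 1/146) + 37) = -7017/(-371277/146 + 37) = -7017/(-365875/146) = -7017*(-146/365875) = 1024482/365875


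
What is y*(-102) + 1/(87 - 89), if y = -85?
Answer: 17339/2 ≈ 8669.5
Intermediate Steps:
y*(-102) + 1/(87 - 89) = -85*(-102) + 1/(87 - 89) = 8670 + 1/(-2) = 8670 - ½ = 17339/2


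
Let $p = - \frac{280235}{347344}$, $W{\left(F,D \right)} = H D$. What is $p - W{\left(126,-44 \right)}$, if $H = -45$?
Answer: $- \frac{688021355}{347344} \approx -1980.8$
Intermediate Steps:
$W{\left(F,D \right)} = - 45 D$
$p = - \frac{280235}{347344}$ ($p = \left(-280235\right) \frac{1}{347344} = - \frac{280235}{347344} \approx -0.80679$)
$p - W{\left(126,-44 \right)} = - \frac{280235}{347344} - \left(-45\right) \left(-44\right) = - \frac{280235}{347344} - 1980 = - \frac{688021355}{347344}$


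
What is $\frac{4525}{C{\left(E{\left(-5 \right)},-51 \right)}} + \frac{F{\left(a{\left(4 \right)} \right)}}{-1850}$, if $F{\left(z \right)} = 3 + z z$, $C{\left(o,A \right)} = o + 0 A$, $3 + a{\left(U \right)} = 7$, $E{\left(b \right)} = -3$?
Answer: $- \frac{8371307}{5550} \approx -1508.3$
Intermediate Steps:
$a{\left(U \right)} = 4$ ($a{\left(U \right)} = -3 + 7 = 4$)
$C{\left(o,A \right)} = o$ ($C{\left(o,A \right)} = o + 0 = o$)
$F{\left(z \right)} = 3 + z^{2}$
$\frac{4525}{C{\left(E{\left(-5 \right)},-51 \right)}} + \frac{F{\left(a{\left(4 \right)} \right)}}{-1850} = \frac{4525}{-3} + \frac{3 + 4^{2}}{-1850} = 4525 \left(- \frac{1}{3}\right) + \left(3 + 16\right) \left(- \frac{1}{1850}\right) = - \frac{4525}{3} + 19 \left(- \frac{1}{1850}\right) = - \frac{4525}{3} - \frac{19}{1850} = - \frac{8371307}{5550}$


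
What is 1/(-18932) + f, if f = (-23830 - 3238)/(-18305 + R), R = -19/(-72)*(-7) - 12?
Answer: 36895180115/24970493924 ≈ 1.4776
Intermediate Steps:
R = -997/72 (R = -19*(-1/72)*(-7) - 12 = (19/72)*(-7) - 12 = -133/72 - 12 = -997/72 ≈ -13.847)
f = 1948896/1318957 (f = (-23830 - 3238)/(-18305 - 997/72) = -27068/(-1318957/72) = -27068*(-72/1318957) = 1948896/1318957 ≈ 1.4776)
1/(-18932) + f = 1/(-18932) + 1948896/1318957 = -1/18932 + 1948896/1318957 = 36895180115/24970493924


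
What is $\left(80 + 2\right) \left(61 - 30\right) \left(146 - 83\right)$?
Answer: $160146$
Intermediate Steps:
$\left(80 + 2\right) \left(61 - 30\right) \left(146 - 83\right) = 82 \cdot 31 \cdot 63 = 2542 \cdot 63 = 160146$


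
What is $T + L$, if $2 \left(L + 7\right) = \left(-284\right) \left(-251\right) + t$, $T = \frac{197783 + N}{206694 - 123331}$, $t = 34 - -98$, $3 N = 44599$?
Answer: $\frac{8929065337}{250089} \approx 35704.0$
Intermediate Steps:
$N = \frac{44599}{3}$ ($N = \frac{1}{3} \cdot 44599 = \frac{44599}{3} \approx 14866.0$)
$t = 132$ ($t = 34 + 98 = 132$)
$T = \frac{637948}{250089}$ ($T = \frac{197783 + \frac{44599}{3}}{206694 - 123331} = \frac{637948}{3 \cdot 83363} = \frac{637948}{3} \cdot \frac{1}{83363} = \frac{637948}{250089} \approx 2.5509$)
$L = 35701$ ($L = -7 + \frac{\left(-284\right) \left(-251\right) + 132}{2} = -7 + \frac{71284 + 132}{2} = -7 + \frac{1}{2} \cdot 71416 = -7 + 35708 = 35701$)
$T + L = \frac{637948}{250089} + 35701 = \frac{8929065337}{250089}$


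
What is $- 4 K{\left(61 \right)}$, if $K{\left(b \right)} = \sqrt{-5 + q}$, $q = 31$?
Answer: $- 4 \sqrt{26} \approx -20.396$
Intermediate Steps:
$K{\left(b \right)} = \sqrt{26}$ ($K{\left(b \right)} = \sqrt{-5 + 31} = \sqrt{26}$)
$- 4 K{\left(61 \right)} = - 4 \sqrt{26}$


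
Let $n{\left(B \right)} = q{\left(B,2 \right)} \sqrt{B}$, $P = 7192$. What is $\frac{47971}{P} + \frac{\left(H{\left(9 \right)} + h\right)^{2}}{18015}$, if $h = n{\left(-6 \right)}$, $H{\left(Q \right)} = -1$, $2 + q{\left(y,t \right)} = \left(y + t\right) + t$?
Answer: $\frac{172702865}{25912776} + \frac{8 i \sqrt{6}}{18015} \approx 6.6648 + 0.0010878 i$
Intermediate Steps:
$q{\left(y,t \right)} = -2 + y + 2 t$ ($q{\left(y,t \right)} = -2 + \left(\left(y + t\right) + t\right) = -2 + \left(\left(t + y\right) + t\right) = -2 + \left(y + 2 t\right) = -2 + y + 2 t$)
$n{\left(B \right)} = \sqrt{B} \left(2 + B\right)$ ($n{\left(B \right)} = \left(-2 + B + 2 \cdot 2\right) \sqrt{B} = \left(-2 + B + 4\right) \sqrt{B} = \left(2 + B\right) \sqrt{B} = \sqrt{B} \left(2 + B\right)$)
$h = - 4 i \sqrt{6}$ ($h = \sqrt{-6} \left(2 - 6\right) = i \sqrt{6} \left(-4\right) = - 4 i \sqrt{6} \approx - 9.798 i$)
$\frac{47971}{P} + \frac{\left(H{\left(9 \right)} + h\right)^{2}}{18015} = \frac{47971}{7192} + \frac{\left(-1 - 4 i \sqrt{6}\right)^{2}}{18015}$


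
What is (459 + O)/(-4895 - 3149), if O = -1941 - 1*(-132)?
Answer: 675/4022 ≈ 0.16783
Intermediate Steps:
O = -1809 (O = -1941 + 132 = -1809)
(459 + O)/(-4895 - 3149) = (459 - 1809)/(-4895 - 3149) = -1350/(-8044) = -1350*(-1/8044) = 675/4022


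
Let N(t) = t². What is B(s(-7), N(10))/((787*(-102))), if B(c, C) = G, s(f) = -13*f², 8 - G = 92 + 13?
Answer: 97/80274 ≈ 0.0012084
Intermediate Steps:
G = -97 (G = 8 - (92 + 13) = 8 - 1*105 = 8 - 105 = -97)
B(c, C) = -97
B(s(-7), N(10))/((787*(-102))) = -97/(787*(-102)) = -97/(-80274) = -97*(-1/80274) = 97/80274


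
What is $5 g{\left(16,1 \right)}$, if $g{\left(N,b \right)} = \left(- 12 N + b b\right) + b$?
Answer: $-950$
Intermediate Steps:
$g{\left(N,b \right)} = b + b^{2} - 12 N$ ($g{\left(N,b \right)} = \left(- 12 N + b^{2}\right) + b = \left(b^{2} - 12 N\right) + b = b + b^{2} - 12 N$)
$5 g{\left(16,1 \right)} = 5 \left(1 + 1^{2} - 192\right) = 5 \left(1 + 1 - 192\right) = 5 \left(-190\right) = -950$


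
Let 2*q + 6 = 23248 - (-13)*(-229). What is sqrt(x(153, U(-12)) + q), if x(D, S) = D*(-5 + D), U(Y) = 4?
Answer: sqrt(131106)/2 ≈ 181.04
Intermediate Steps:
q = 20265/2 (q = -3 + (23248 - (-13)*(-229))/2 = -3 + (23248 - 1*2977)/2 = -3 + (23248 - 2977)/2 = -3 + (1/2)*20271 = -3 + 20271/2 = 20265/2 ≈ 10133.)
sqrt(x(153, U(-12)) + q) = sqrt(153*(-5 + 153) + 20265/2) = sqrt(153*148 + 20265/2) = sqrt(22644 + 20265/2) = sqrt(65553/2) = sqrt(131106)/2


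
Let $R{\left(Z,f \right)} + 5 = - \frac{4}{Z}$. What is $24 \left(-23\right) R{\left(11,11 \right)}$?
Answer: $\frac{32568}{11} \approx 2960.7$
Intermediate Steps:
$R{\left(Z,f \right)} = -5 - \frac{4}{Z}$
$24 \left(-23\right) R{\left(11,11 \right)} = 24 \left(-23\right) \left(-5 - \frac{4}{11}\right) = - 552 \left(-5 - \frac{4}{11}\right) = \left(-552\right) \left(- \frac{59}{11}\right) = \frac{32568}{11}$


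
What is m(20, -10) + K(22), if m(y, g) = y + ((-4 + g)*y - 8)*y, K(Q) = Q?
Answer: -5718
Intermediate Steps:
m(y, g) = y + y*(-8 + y*(-4 + g)) (m(y, g) = y + (y*(-4 + g) - 8)*y = y + (-8 + y*(-4 + g))*y = y + y*(-8 + y*(-4 + g)))
m(20, -10) + K(22) = 20*(-7 - 4*20 - 10*20) + 22 = 20*(-7 - 80 - 200) + 22 = 20*(-287) + 22 = -5740 + 22 = -5718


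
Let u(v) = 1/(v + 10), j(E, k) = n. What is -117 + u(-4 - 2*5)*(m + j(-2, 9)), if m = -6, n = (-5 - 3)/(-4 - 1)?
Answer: -1159/10 ≈ -115.90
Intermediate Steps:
n = 8/5 (n = -8/(-5) = -8*(-⅕) = 8/5 ≈ 1.6000)
j(E, k) = 8/5
u(v) = 1/(10 + v)
-117 + u(-4 - 2*5)*(m + j(-2, 9)) = -117 + (-6 + 8/5)/(10 + (-4 - 2*5)) = -117 - 22/5/(10 + (-4 - 10)) = -117 - 22/5/(10 - 14) = -117 - 22/5/(-4) = -117 - ¼*(-22/5) = -117 + 11/10 = -1159/10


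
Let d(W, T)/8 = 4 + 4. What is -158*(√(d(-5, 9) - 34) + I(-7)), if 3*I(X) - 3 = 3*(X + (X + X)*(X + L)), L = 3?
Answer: -7900 - 158*√30 ≈ -8765.4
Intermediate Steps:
d(W, T) = 64 (d(W, T) = 8*(4 + 4) = 8*8 = 64)
I(X) = 1 + X + 2*X*(3 + X) (I(X) = 1 + (3*(X + (X + X)*(X + 3)))/3 = 1 + (3*(X + (2*X)*(3 + X)))/3 = 1 + (3*(X + 2*X*(3 + X)))/3 = 1 + (3*X + 6*X*(3 + X))/3 = 1 + (X + 2*X*(3 + X)) = 1 + X + 2*X*(3 + X))
-158*(√(d(-5, 9) - 34) + I(-7)) = -158*(√(64 - 34) + (1 + 2*(-7)² + 7*(-7))) = -158*(√30 + (1 + 2*49 - 49)) = -158*(√30 + (1 + 98 - 49)) = -158*(√30 + 50) = -158*(50 + √30) = -7900 - 158*√30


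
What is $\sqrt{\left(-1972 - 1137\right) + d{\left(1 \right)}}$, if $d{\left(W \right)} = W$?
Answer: $2 i \sqrt{777} \approx 55.749 i$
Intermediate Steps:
$\sqrt{\left(-1972 - 1137\right) + d{\left(1 \right)}} = \sqrt{\left(-1972 - 1137\right) + 1} = \sqrt{-3109 + 1} = \sqrt{-3108} = 2 i \sqrt{777}$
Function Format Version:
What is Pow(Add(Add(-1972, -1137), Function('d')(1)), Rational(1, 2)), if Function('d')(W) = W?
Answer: Mul(2, I, Pow(777, Rational(1, 2))) ≈ Mul(55.749, I)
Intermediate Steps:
Pow(Add(Add(-1972, -1137), Function('d')(1)), Rational(1, 2)) = Pow(Add(Add(-1972, -1137), 1), Rational(1, 2)) = Pow(Add(-3109, 1), Rational(1, 2)) = Pow(-3108, Rational(1, 2)) = Mul(2, I, Pow(777, Rational(1, 2)))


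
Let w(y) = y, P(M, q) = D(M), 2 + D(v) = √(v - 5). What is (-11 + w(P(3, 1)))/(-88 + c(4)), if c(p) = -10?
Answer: 13/98 - I*√2/98 ≈ 0.13265 - 0.014431*I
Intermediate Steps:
D(v) = -2 + √(-5 + v) (D(v) = -2 + √(v - 5) = -2 + √(-5 + v))
P(M, q) = -2 + √(-5 + M)
(-11 + w(P(3, 1)))/(-88 + c(4)) = (-11 + (-2 + √(-5 + 3)))/(-88 - 10) = (-11 + (-2 + √(-2)))/(-98) = (-11 + (-2 + I*√2))*(-1/98) = (-13 + I*√2)*(-1/98) = 13/98 - I*√2/98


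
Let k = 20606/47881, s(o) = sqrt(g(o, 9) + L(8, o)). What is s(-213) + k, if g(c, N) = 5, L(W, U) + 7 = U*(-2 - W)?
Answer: 20606/47881 + 4*sqrt(133) ≈ 46.561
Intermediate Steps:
L(W, U) = -7 + U*(-2 - W)
s(o) = sqrt(-2 - 10*o) (s(o) = sqrt(5 + (-7 - 2*o - 1*o*8)) = sqrt(5 + (-7 - 2*o - 8*o)) = sqrt(5 + (-7 - 10*o)) = sqrt(-2 - 10*o))
k = 20606/47881 (k = 20606*(1/47881) = 20606/47881 ≈ 0.43036)
s(-213) + k = sqrt(-2 - 10*(-213)) + 20606/47881 = sqrt(-2 + 2130) + 20606/47881 = sqrt(2128) + 20606/47881 = 4*sqrt(133) + 20606/47881 = 20606/47881 + 4*sqrt(133)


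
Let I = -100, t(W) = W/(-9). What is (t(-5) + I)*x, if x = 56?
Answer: -50120/9 ≈ -5568.9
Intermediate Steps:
t(W) = -W/9 (t(W) = W*(-1/9) = -W/9)
(t(-5) + I)*x = (-1/9*(-5) - 100)*56 = (5/9 - 100)*56 = -895/9*56 = -50120/9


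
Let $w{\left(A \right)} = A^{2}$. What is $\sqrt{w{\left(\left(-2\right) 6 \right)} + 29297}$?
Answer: $\sqrt{29441} \approx 171.58$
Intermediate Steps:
$\sqrt{w{\left(\left(-2\right) 6 \right)} + 29297} = \sqrt{\left(\left(-2\right) 6\right)^{2} + 29297} = \sqrt{\left(-12\right)^{2} + 29297} = \sqrt{144 + 29297} = \sqrt{29441}$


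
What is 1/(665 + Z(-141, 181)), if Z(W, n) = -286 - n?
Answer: 1/198 ≈ 0.0050505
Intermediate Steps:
1/(665 + Z(-141, 181)) = 1/(665 + (-286 - 1*181)) = 1/(665 + (-286 - 181)) = 1/(665 - 467) = 1/198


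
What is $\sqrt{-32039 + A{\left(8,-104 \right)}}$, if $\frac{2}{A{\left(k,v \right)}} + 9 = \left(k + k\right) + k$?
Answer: $\frac{i \sqrt{7208745}}{15} \approx 178.99 i$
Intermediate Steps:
$A{\left(k,v \right)} = \frac{2}{-9 + 3 k}$ ($A{\left(k,v \right)} = \frac{2}{-9 + \left(\left(k + k\right) + k\right)} = \frac{2}{-9 + \left(2 k + k\right)} = \frac{2}{-9 + 3 k}$)
$\sqrt{-32039 + A{\left(8,-104 \right)}} = \sqrt{-32039 + \frac{2}{3 \left(-3 + 8\right)}} = \sqrt{-32039 + \frac{2}{3 \cdot 5}} = \sqrt{-32039 + \frac{2}{3} \cdot \frac{1}{5}} = \sqrt{-32039 + \frac{2}{15}} = \sqrt{- \frac{480583}{15}} = \frac{i \sqrt{7208745}}{15}$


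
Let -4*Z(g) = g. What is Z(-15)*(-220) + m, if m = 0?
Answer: -825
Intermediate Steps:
Z(g) = -g/4
Z(-15)*(-220) + m = -¼*(-15)*(-220) + 0 = (15/4)*(-220) + 0 = -825 + 0 = -825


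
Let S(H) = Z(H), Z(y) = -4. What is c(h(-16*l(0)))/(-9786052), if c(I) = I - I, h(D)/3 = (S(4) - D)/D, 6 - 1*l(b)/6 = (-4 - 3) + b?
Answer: 0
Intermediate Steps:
S(H) = -4
l(b) = 78 - 6*b (l(b) = 36 - 6*((-4 - 3) + b) = 36 - 6*(-7 + b) = 36 + (42 - 6*b) = 78 - 6*b)
h(D) = 3*(-4 - D)/D (h(D) = 3*((-4 - D)/D) = 3*(-4 - D)/D)
c(I) = 0
c(h(-16*l(0)))/(-9786052) = 0/(-9786052) = 0*(-1/9786052) = 0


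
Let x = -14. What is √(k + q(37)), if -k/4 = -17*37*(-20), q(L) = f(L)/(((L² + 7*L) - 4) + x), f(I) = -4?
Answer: I*√32608619610/805 ≈ 224.32*I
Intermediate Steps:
q(L) = -4/(-18 + L² + 7*L) (q(L) = -4/(((L² + 7*L) - 4) - 14) = -4/((-4 + L² + 7*L) - 14) = -4/(-18 + L² + 7*L))
k = -50320 (k = -4*(-17*37)*(-20) = -(-2516)*(-20) = -4*12580 = -50320)
√(k + q(37)) = √(-50320 - 4/(-18 + 37² + 7*37)) = √(-50320 - 4/(-18 + 1369 + 259)) = √(-50320 - 4/1610) = √(-50320 - 4*1/1610) = √(-50320 - 2/805) = √(-40507602/805) = I*√32608619610/805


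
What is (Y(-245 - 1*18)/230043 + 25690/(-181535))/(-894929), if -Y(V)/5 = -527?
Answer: 1086291989/7474600220739729 ≈ 1.4533e-7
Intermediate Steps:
Y(V) = 2635 (Y(V) = -5*(-527) = 2635)
(Y(-245 - 1*18)/230043 + 25690/(-181535))/(-894929) = (2635/230043 + 25690/(-181535))/(-894929) = (2635*(1/230043) + 25690*(-1/181535))*(-1/894929) = (2635/230043 - 5138/36307)*(-1/894929) = -1086291989/8352171201*(-1/894929) = 1086291989/7474600220739729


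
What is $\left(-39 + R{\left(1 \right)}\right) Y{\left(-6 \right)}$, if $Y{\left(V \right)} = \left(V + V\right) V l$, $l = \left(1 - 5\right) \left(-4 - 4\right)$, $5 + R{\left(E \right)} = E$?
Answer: $-99072$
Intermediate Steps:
$R{\left(E \right)} = -5 + E$
$l = 32$ ($l = \left(-4\right) \left(-8\right) = 32$)
$Y{\left(V \right)} = 64 V^{2}$ ($Y{\left(V \right)} = \left(V + V\right) V 32 = 2 V V 32 = 2 V^{2} \cdot 32 = 64 V^{2}$)
$\left(-39 + R{\left(1 \right)}\right) Y{\left(-6 \right)} = \left(-39 + \left(-5 + 1\right)\right) 64 \left(-6\right)^{2} = \left(-39 - 4\right) 64 \cdot 36 = \left(-43\right) 2304 = -99072$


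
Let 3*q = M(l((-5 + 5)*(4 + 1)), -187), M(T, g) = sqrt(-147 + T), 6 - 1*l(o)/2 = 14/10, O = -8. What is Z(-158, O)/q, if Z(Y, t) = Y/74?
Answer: 237*I*sqrt(3445)/25493 ≈ 0.54566*I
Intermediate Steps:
l(o) = 46/5 (l(o) = 12 - 28/10 = 12 - 2*7/5 = 12 - 14/5 = 46/5)
Z(Y, t) = Y/74 (Z(Y, t) = Y*(1/74) = Y/74)
q = I*sqrt(3445)/15 (q = sqrt(-147 + 46/5)/3 = sqrt(-689/5)/3 = (I*sqrt(3445)/5)/3 = I*sqrt(3445)/15 ≈ 3.9129*I)
Z(-158, O)/q = ((1/74)*(-158))/((I*sqrt(3445)/15)) = -(-237)*I*sqrt(3445)/25493 = 237*I*sqrt(3445)/25493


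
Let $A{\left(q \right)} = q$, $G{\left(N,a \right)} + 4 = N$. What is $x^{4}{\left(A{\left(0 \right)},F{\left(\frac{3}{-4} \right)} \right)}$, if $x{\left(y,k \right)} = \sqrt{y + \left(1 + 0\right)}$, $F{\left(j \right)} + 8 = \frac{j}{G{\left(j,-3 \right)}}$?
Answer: $1$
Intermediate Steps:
$G{\left(N,a \right)} = -4 + N$
$F{\left(j \right)} = -8 + \frac{j}{-4 + j}$
$x{\left(y,k \right)} = \sqrt{1 + y}$ ($x{\left(y,k \right)} = \sqrt{y + 1} = \sqrt{1 + y}$)
$x^{4}{\left(A{\left(0 \right)},F{\left(\frac{3}{-4} \right)} \right)} = \left(\sqrt{1 + 0}\right)^{4} = \left(\sqrt{1}\right)^{4} = 1^{4} = 1$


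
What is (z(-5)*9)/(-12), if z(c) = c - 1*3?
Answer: 6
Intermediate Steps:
z(c) = -3 + c (z(c) = c - 3 = -3 + c)
(z(-5)*9)/(-12) = ((-3 - 5)*9)/(-12) = -8*9*(-1/12) = -72*(-1/12) = 6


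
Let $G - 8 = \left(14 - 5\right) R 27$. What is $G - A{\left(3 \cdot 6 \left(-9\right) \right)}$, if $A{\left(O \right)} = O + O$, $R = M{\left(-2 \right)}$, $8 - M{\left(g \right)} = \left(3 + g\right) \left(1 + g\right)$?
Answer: $2519$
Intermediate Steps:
$M{\left(g \right)} = 8 - \left(1 + g\right) \left(3 + g\right)$ ($M{\left(g \right)} = 8 - \left(3 + g\right) \left(1 + g\right) = 8 - \left(1 + g\right) \left(3 + g\right)$)
$R = 9$ ($R = 5 - \left(-2\right)^{2} - -8 = 5 - 4 + 8 = 9$)
$A{\left(O \right)} = 2 O$
$G = 2195$ ($G = 8 + \left(14 - 5\right) 9 \cdot 27 = 8 + 9 \cdot 9 \cdot 27 = 8 + 81 \cdot 27 = 8 + 2187 = 2195$)
$G - A{\left(3 \cdot 6 \left(-9\right) \right)} = 2195 - 2 \cdot 3 \cdot 6 \left(-9\right) = 2195 - 2 \cdot 18 \left(-9\right) = 2195 - 2 \left(-162\right) = 2195 - -324 = 2195 + 324 = 2519$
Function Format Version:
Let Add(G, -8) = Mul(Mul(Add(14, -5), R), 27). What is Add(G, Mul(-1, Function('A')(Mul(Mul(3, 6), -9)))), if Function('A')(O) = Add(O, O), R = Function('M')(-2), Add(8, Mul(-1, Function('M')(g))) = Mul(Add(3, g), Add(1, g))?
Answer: 2519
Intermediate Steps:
Function('M')(g) = Add(8, Mul(-1, Add(1, g), Add(3, g))) (Function('M')(g) = Add(8, Mul(-1, Mul(Add(3, g), Add(1, g)))) = Add(8, Mul(-1, Mul(Add(1, g), Add(3, g)))) = Add(8, Mul(-1, Add(1, g), Add(3, g))))
R = 9 (R = Add(5, Mul(-1, Pow(-2, 2)), Mul(-4, -2)) = Add(5, Mul(-1, 4), 8) = Add(5, -4, 8) = 9)
Function('A')(O) = Mul(2, O)
G = 2195 (G = Add(8, Mul(Mul(Add(14, -5), 9), 27)) = Add(8, Mul(Mul(9, 9), 27)) = Add(8, Mul(81, 27)) = Add(8, 2187) = 2195)
Add(G, Mul(-1, Function('A')(Mul(Mul(3, 6), -9)))) = Add(2195, Mul(-1, Mul(2, Mul(Mul(3, 6), -9)))) = Add(2195, Mul(-1, Mul(2, Mul(18, -9)))) = Add(2195, Mul(-1, Mul(2, -162))) = Add(2195, Mul(-1, -324)) = Add(2195, 324) = 2519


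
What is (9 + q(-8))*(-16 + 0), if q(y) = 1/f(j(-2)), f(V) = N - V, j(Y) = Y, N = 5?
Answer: -1024/7 ≈ -146.29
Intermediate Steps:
f(V) = 5 - V
q(y) = ⅐ (q(y) = 1/(5 - 1*(-2)) = 1/(5 + 2) = 1/7 = ⅐)
(9 + q(-8))*(-16 + 0) = (9 + ⅐)*(-16 + 0) = (64/7)*(-16) = -1024/7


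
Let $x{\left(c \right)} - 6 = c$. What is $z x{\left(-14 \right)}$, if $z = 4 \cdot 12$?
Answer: $-384$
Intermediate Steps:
$z = 48$
$x{\left(c \right)} = 6 + c$
$z x{\left(-14 \right)} = 48 \left(6 - 14\right) = 48 \left(-8\right) = -384$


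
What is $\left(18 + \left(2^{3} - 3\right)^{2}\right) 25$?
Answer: $1075$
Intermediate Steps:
$\left(18 + \left(2^{3} - 3\right)^{2}\right) 25 = \left(18 + \left(8 - 3\right)^{2}\right) 25 = \left(18 + 5^{2}\right) 25 = \left(18 + 25\right) 25 = 43 \cdot 25 = 1075$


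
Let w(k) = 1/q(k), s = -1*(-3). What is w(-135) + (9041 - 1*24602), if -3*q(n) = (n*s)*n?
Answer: -283599226/18225 ≈ -15561.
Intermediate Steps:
s = 3
q(n) = -n² (q(n) = -n*3*n/3 = -3*n*n/3 = -n²)
w(k) = -1/k² (w(k) = 1/(-k²) = -1/k²)
w(-135) + (9041 - 1*24602) = -1/(-135)² + (9041 - 1*24602) = -1*1/18225 + (9041 - 24602) = -1/18225 - 15561 = -283599226/18225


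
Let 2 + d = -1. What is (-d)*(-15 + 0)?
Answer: -45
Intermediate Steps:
d = -3 (d = -2 - 1 = -3)
(-d)*(-15 + 0) = (-1*(-3))*(-15 + 0) = 3*(-15) = -45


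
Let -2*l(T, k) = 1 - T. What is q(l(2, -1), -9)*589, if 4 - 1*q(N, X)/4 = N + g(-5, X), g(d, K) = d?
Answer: 20026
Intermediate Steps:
l(T, k) = -1/2 + T/2 (l(T, k) = -(1 - T)/2 = -1/2 + T/2)
q(N, X) = 36 - 4*N (q(N, X) = 16 - 4*(N - 5) = 16 - 4*(-5 + N) = 16 + (20 - 4*N) = 36 - 4*N)
q(l(2, -1), -9)*589 = (36 - 4*(-1/2 + (1/2)*2))*589 = (36 - 4*(-1/2 + 1))*589 = (36 - 4*1/2)*589 = (36 - 2)*589 = 34*589 = 20026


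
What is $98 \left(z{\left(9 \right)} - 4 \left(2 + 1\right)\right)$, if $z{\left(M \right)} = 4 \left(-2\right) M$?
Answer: $-8232$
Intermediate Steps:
$z{\left(M \right)} = - 8 M$
$98 \left(z{\left(9 \right)} - 4 \left(2 + 1\right)\right) = 98 \left(\left(-8\right) 9 - 4 \left(2 + 1\right)\right) = 98 \left(-72 - 12\right) = 98 \left(-84\right) = -8232$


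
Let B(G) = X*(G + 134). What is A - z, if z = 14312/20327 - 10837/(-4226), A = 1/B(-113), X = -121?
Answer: -713512844053/218276732982 ≈ -3.2688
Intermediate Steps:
B(G) = -16214 - 121*G (B(G) = -121*(G + 134) = -121*(134 + G) = -16214 - 121*G)
A = -1/2541 (A = 1/(-16214 - 121*(-113)) = 1/(-16214 + 13673) = 1/(-2541) = -1/2541 ≈ -0.00039355)
z = 280766211/85901902 (z = 14312*(1/20327) - 10837*(-1/4226) = 14312/20327 + 10837/4226 = 280766211/85901902 ≈ 3.2685)
A - z = -1/2541 - 1*280766211/85901902 = -1/2541 - 280766211/85901902 = -713512844053/218276732982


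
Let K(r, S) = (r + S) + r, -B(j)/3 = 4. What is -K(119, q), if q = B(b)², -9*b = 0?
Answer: -382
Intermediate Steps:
b = 0 (b = -⅑*0 = 0)
B(j) = -12 (B(j) = -3*4 = -12)
q = 144 (q = (-12)² = 144)
K(r, S) = S + 2*r (K(r, S) = (S + r) + r = S + 2*r)
-K(119, q) = -(144 + 2*119) = -(144 + 238) = -1*382 = -382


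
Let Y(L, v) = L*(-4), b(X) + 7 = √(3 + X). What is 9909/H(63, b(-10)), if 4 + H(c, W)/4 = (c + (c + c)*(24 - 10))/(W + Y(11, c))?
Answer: -1026661581/16500292 + 18103743*I*√7/16500292 ≈ -62.221 + 2.9029*I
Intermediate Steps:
b(X) = -7 + √(3 + X)
Y(L, v) = -4*L
H(c, W) = -16 + 116*c/(-44 + W) (H(c, W) = -16 + 4*((c + (c + c)*(24 - 10))/(W - 4*11)) = -16 + 4*((c + (2*c)*14)/(W - 44)) = -16 + 4*((c + 28*c)/(-44 + W)) = -16 + 4*((29*c)/(-44 + W)) = -16 + 4*(29*c/(-44 + W)) = -16 + 116*c/(-44 + W))
9909/H(63, b(-10)) = 9909/((4*(176 - 4*(-7 + √(3 - 10)) + 29*63)/(-44 + (-7 + √(3 - 10))))) = 9909/((4*(176 - 4*(-7 + √(-7)) + 1827)/(-44 + (-7 + √(-7))))) = 9909/((4*(176 - 4*(-7 + I*√7) + 1827)/(-44 + (-7 + I*√7)))) = 9909/((4*(176 + (28 - 4*I*√7) + 1827)/(-51 + I*√7))) = 9909/((4*(2031 - 4*I*√7)/(-51 + I*√7))) = 9909*((-51 + I*√7)/(4*(2031 - 4*I*√7))) = 9909*(-51 + I*√7)/(4*(2031 - 4*I*√7))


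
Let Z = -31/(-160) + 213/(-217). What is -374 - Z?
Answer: -12957927/34720 ≈ -373.21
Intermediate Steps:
Z = -27353/34720 (Z = -31*(-1/160) + 213*(-1/217) = 31/160 - 213/217 = -27353/34720 ≈ -0.78782)
-374 - Z = -374 - 1*(-27353/34720) = -374 + 27353/34720 = -12957927/34720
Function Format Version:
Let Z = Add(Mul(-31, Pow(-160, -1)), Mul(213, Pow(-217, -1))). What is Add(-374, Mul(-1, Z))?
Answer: Rational(-12957927, 34720) ≈ -373.21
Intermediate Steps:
Z = Rational(-27353, 34720) (Z = Add(Mul(-31, Rational(-1, 160)), Mul(213, Rational(-1, 217))) = Add(Rational(31, 160), Rational(-213, 217)) = Rational(-27353, 34720) ≈ -0.78782)
Add(-374, Mul(-1, Z)) = Add(-374, Mul(-1, Rational(-27353, 34720))) = Add(-374, Rational(27353, 34720)) = Rational(-12957927, 34720)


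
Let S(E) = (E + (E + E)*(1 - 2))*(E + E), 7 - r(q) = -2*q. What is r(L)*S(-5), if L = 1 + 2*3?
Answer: -1050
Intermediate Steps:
L = 7 (L = 1 + 6 = 7)
r(q) = 7 + 2*q (r(q) = 7 - (-2)*q = 7 + 2*q)
S(E) = -2*E² (S(E) = (E + (2*E)*(-1))*(2*E) = (E - 2*E)*(2*E) = (-E)*(2*E) = -2*E²)
r(L)*S(-5) = (7 + 2*7)*(-2*(-5)²) = (7 + 14)*(-2*25) = 21*(-50) = -1050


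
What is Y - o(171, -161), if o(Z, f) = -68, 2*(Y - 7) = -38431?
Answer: -38281/2 ≈ -19141.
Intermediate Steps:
Y = -38417/2 (Y = 7 + (1/2)*(-38431) = 7 - 38431/2 = -38417/2 ≈ -19209.)
Y - o(171, -161) = -38417/2 - 1*(-68) = -38417/2 + 68 = -38281/2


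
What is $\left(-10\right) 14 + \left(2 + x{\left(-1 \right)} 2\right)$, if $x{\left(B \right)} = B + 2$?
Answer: $-136$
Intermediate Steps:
$x{\left(B \right)} = 2 + B$
$\left(-10\right) 14 + \left(2 + x{\left(-1 \right)} 2\right) = \left(-10\right) 14 + \left(2 + \left(2 - 1\right) 2\right) = -140 + \left(2 + 1 \cdot 2\right) = -140 + \left(2 + 2\right) = -140 + 4 = -136$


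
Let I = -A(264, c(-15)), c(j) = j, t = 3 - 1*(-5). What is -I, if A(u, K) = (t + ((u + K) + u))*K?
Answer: -7815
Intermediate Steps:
t = 8 (t = 3 + 5 = 8)
A(u, K) = K*(8 + K + 2*u) (A(u, K) = (8 + ((u + K) + u))*K = (8 + ((K + u) + u))*K = (8 + (K + 2*u))*K = (8 + K + 2*u)*K = K*(8 + K + 2*u))
I = 7815 (I = -(-15)*(8 - 15 + 2*264) = -(-15)*(8 - 15 + 528) = -(-15)*521 = -1*(-7815) = 7815)
-I = -1*7815 = -7815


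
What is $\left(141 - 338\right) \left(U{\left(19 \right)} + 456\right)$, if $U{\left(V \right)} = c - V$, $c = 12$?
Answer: $-88453$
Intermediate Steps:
$U{\left(V \right)} = 12 - V$
$\left(141 - 338\right) \left(U{\left(19 \right)} + 456\right) = \left(141 - 338\right) \left(\left(12 - 19\right) + 456\right) = - 197 \left(\left(12 - 19\right) + 456\right) = - 197 \left(-7 + 456\right) = \left(-197\right) 449 = -88453$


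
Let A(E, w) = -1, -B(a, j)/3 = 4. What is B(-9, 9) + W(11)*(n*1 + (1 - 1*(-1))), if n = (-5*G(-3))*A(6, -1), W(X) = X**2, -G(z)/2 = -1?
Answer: 1440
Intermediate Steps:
B(a, j) = -12 (B(a, j) = -3*4 = -12)
G(z) = 2 (G(z) = -2*(-1) = 2)
n = 10 (n = -5*2*(-1) = -10*(-1) = 10)
B(-9, 9) + W(11)*(n*1 + (1 - 1*(-1))) = -12 + 11**2*(10*1 + (1 - 1*(-1))) = -12 + 121*(10 + (1 + 1)) = -12 + 121*(10 + 2) = -12 + 121*12 = -12 + 1452 = 1440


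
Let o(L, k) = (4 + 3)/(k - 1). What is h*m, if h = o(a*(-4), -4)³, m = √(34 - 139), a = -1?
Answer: -343*I*√105/125 ≈ -28.118*I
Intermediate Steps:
m = I*√105 (m = √(-105) = I*√105 ≈ 10.247*I)
o(L, k) = 7/(-1 + k)
h = -343/125 (h = (7/(-1 - 4))³ = (7/(-5))³ = (7*(-⅕))³ = (-7/5)³ = -343/125 ≈ -2.7440)
h*m = -343*I*√105/125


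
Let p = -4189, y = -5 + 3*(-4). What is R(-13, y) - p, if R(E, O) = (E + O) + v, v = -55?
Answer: 4104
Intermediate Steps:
y = -17 (y = -5 - 12 = -17)
R(E, O) = -55 + E + O (R(E, O) = (E + O) - 55 = -55 + E + O)
R(-13, y) - p = (-55 - 13 - 17) - 1*(-4189) = -85 + 4189 = 4104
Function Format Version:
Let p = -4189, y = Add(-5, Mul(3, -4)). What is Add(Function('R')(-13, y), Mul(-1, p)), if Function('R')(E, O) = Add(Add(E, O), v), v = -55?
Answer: 4104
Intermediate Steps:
y = -17 (y = Add(-5, -12) = -17)
Function('R')(E, O) = Add(-55, E, O) (Function('R')(E, O) = Add(Add(E, O), -55) = Add(-55, E, O))
Add(Function('R')(-13, y), Mul(-1, p)) = Add(Add(-55, -13, -17), Mul(-1, -4189)) = Add(-85, 4189) = 4104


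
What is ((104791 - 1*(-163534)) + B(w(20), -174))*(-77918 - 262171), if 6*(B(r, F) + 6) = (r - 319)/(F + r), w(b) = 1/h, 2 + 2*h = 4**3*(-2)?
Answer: -1032156397510185/11311 ≈ -9.1252e+10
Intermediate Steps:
h = -65 (h = -1 + (4**3*(-2))/2 = -1 + (64*(-2))/2 = -1 + (1/2)*(-128) = -1 - 64 = -65)
w(b) = -1/65 (w(b) = 1/(-65) = -1/65)
B(r, F) = -6 + (-319 + r)/(6*(F + r)) (B(r, F) = -6 + ((r - 319)/(F + r))/6 = -6 + ((-319 + r)/(F + r))/6 = -6 + (-319 + r)/(6*(F + r)))
((104791 - 1*(-163534)) + B(w(20), -174))*(-77918 - 262171) = ((104791 - 1*(-163534)) + (-319 - 36*(-174) - 35*(-1/65))/(6*(-174 - 1/65)))*(-77918 - 262171) = ((104791 + 163534) + (-319 + 6264 + 7/13)/(6*(-11311/65)))*(-340089) = (268325 + (1/6)*(-65/11311)*(77292/13))*(-340089) = (268325 - 64410/11311)*(-340089) = (3034959665/11311)*(-340089) = -1032156397510185/11311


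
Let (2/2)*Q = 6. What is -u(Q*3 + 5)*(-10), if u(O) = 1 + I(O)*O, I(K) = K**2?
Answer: 121680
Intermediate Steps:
Q = 6
u(O) = 1 + O**3 (u(O) = 1 + O**2*O = 1 + O**3)
-u(Q*3 + 5)*(-10) = -(1 + (6*3 + 5)**3)*(-10) = -(1 + (18 + 5)**3)*(-10) = -(1 + 23**3)*(-10) = -(1 + 12167)*(-10) = -12168*(-10) = -1*(-121680) = 121680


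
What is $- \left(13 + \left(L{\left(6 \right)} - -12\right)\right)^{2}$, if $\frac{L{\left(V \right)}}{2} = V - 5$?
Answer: $-729$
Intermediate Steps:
$L{\left(V \right)} = -10 + 2 V$ ($L{\left(V \right)} = 2 \left(V - 5\right) = 2 \left(-5 + V\right) = -10 + 2 V$)
$- \left(13 + \left(L{\left(6 \right)} - -12\right)\right)^{2} = - \left(13 + \left(\left(-10 + 2 \cdot 6\right) - -12\right)\right)^{2} = - \left(13 + \left(\left(-10 + 12\right) + 12\right)\right)^{2} = - \left(13 + \left(2 + 12\right)\right)^{2} = - \left(13 + 14\right)^{2} = - 27^{2} = \left(-1\right) 729 = -729$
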